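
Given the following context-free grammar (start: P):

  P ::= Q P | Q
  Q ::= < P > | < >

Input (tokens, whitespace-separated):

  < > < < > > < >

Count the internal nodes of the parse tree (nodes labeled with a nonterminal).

8

[P [Q < >] [P [Q < [P [Q < >]] >] [P [Q < >]]]]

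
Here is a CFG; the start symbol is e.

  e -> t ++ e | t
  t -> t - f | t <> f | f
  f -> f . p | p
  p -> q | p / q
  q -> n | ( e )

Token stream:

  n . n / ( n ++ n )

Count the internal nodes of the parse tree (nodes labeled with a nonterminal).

[e [t [f [f [p [q n]]] . [p [p [q n]] / [q ( [e [t [f [p [q n]]]] ++ [e [t [f [p [q n]]]]]] )]]]]]

20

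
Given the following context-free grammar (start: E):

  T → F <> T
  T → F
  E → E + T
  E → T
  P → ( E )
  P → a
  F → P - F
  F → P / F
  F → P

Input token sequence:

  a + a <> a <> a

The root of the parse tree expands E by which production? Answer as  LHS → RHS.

[E [E [T [F [P a]]]] + [T [F [P a]] <> [T [F [P a]] <> [T [F [P a]]]]]]

E → E + T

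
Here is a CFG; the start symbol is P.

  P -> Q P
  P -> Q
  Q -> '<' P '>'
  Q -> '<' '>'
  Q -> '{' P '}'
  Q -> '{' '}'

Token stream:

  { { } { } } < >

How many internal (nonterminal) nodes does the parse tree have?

8

[P [Q { [P [Q { }] [P [Q { }]]] }] [P [Q < >]]]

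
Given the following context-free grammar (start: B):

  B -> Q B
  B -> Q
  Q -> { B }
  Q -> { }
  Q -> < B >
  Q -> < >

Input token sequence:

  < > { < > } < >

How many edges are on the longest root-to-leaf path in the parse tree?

[B [Q < >] [B [Q { [B [Q < >]] }] [B [Q < >]]]]

5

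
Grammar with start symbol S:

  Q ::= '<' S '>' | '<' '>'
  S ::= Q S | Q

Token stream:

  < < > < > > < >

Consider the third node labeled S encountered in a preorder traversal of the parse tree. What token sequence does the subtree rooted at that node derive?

[S [Q < [S [Q < >] [S [Q < >]]] >] [S [Q < >]]]

< >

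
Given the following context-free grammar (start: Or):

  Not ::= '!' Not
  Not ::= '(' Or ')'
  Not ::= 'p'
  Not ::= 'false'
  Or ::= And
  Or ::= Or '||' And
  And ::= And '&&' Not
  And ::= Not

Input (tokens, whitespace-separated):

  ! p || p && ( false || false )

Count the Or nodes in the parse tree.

[Or [Or [And [Not ! [Not p]]]] || [And [And [Not p]] && [Not ( [Or [Or [And [Not false]]] || [And [Not false]]] )]]]

4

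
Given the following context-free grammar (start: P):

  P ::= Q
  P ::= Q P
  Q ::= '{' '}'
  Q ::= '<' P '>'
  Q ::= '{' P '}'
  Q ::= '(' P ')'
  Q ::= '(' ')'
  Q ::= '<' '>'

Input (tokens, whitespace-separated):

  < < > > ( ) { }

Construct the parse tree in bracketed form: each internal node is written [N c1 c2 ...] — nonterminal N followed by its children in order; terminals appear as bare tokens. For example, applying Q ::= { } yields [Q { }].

P
Q P
< P > P
< Q > P
< < > > P
< < > > Q P
< < > > ( ) P
< < > > ( ) Q
< < > > ( ) { }

[P [Q < [P [Q < >]] >] [P [Q ( )] [P [Q { }]]]]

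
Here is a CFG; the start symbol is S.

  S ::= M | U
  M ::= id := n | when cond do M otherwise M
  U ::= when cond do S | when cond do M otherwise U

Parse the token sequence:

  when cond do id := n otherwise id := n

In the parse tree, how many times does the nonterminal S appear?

[S [M when cond do [M id := n] otherwise [M id := n]]]

1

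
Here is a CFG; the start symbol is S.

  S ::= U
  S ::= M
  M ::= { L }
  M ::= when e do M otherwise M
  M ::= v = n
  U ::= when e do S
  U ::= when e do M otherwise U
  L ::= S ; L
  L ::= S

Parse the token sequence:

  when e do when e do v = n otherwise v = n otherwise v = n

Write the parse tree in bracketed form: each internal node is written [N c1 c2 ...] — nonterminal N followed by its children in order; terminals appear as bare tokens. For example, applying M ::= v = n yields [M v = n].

S
M
when e do M otherwise M
when e do when e do M otherwise M otherwise M
when e do when e do v = n otherwise M otherwise M
when e do when e do v = n otherwise v = n otherwise M
when e do when e do v = n otherwise v = n otherwise v = n

[S [M when e do [M when e do [M v = n] otherwise [M v = n]] otherwise [M v = n]]]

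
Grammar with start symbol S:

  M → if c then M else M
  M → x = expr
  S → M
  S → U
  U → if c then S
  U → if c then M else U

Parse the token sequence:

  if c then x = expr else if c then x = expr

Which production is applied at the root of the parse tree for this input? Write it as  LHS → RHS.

S → U

[S [U if c then [M x = expr] else [U if c then [S [M x = expr]]]]]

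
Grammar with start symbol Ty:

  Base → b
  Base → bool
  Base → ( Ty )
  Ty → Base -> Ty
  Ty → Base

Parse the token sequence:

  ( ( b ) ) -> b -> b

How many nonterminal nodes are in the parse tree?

10

[Ty [Base ( [Ty [Base ( [Ty [Base b]] )]] )] -> [Ty [Base b] -> [Ty [Base b]]]]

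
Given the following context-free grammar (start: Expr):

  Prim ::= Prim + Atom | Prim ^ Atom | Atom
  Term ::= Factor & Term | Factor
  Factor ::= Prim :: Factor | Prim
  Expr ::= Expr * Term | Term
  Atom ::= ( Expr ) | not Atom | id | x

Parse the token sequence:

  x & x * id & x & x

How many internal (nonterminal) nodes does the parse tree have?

[Expr [Expr [Term [Factor [Prim [Atom x]]] & [Term [Factor [Prim [Atom x]]]]]] * [Term [Factor [Prim [Atom id]]] & [Term [Factor [Prim [Atom x]]] & [Term [Factor [Prim [Atom x]]]]]]]

22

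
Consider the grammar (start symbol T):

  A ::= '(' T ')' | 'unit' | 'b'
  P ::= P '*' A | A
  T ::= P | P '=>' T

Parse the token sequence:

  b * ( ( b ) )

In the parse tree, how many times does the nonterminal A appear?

4

[T [P [P [A b]] * [A ( [T [P [A ( [T [P [A b]]] )]]] )]]]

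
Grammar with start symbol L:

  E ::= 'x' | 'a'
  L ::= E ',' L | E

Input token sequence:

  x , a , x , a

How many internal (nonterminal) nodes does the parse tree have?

[L [E x] , [L [E a] , [L [E x] , [L [E a]]]]]

8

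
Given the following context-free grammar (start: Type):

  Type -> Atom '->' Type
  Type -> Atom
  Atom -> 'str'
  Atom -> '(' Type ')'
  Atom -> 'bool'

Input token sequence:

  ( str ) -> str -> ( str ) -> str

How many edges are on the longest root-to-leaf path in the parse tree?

[Type [Atom ( [Type [Atom str]] )] -> [Type [Atom str] -> [Type [Atom ( [Type [Atom str]] )] -> [Type [Atom str]]]]]

6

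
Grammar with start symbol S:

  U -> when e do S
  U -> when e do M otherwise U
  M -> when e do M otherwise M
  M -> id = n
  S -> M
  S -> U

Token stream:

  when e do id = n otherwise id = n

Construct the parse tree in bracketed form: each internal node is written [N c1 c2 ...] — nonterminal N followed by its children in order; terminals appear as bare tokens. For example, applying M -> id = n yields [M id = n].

[S [M when e do [M id = n] otherwise [M id = n]]]

S
M
when e do M otherwise M
when e do id = n otherwise M
when e do id = n otherwise id = n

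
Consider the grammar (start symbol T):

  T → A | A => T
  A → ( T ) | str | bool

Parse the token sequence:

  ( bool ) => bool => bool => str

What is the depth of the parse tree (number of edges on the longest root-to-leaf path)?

[T [A ( [T [A bool]] )] => [T [A bool] => [T [A bool] => [T [A str]]]]]

5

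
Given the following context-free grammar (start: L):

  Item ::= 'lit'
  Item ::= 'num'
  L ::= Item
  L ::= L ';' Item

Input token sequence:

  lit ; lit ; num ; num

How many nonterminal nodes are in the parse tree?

8

[L [L [L [L [Item lit]] ; [Item lit]] ; [Item num]] ; [Item num]]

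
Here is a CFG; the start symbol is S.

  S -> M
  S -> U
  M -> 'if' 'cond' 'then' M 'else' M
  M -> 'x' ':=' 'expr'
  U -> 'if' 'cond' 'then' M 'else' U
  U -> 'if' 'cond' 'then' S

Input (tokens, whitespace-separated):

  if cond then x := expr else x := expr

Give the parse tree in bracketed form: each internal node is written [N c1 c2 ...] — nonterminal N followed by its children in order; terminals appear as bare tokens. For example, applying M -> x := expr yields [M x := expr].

S
M
if cond then M else M
if cond then x := expr else M
if cond then x := expr else x := expr

[S [M if cond then [M x := expr] else [M x := expr]]]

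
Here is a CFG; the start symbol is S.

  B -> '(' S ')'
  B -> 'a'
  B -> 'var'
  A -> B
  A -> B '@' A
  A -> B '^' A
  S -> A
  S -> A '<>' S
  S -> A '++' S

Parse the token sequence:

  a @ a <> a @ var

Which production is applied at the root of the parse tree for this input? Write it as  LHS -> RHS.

[S [A [B a] @ [A [B a]]] <> [S [A [B a] @ [A [B var]]]]]

S -> A '<>' S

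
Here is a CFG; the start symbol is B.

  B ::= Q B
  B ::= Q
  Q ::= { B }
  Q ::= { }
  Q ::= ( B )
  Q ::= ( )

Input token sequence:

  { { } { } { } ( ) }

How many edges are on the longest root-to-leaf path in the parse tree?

7

[B [Q { [B [Q { }] [B [Q { }] [B [Q { }] [B [Q ( )]]]]] }]]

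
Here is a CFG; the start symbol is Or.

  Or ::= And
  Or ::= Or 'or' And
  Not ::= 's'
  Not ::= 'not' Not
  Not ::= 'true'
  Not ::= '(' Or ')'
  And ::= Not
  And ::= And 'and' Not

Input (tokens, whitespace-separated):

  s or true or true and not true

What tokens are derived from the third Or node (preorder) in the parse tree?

s

[Or [Or [Or [And [Not s]]] or [And [Not true]]] or [And [And [Not true]] and [Not not [Not true]]]]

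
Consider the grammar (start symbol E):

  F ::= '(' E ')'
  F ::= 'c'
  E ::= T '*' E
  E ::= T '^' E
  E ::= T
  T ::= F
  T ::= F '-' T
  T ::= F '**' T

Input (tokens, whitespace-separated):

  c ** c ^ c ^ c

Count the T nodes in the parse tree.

4

[E [T [F c] ** [T [F c]]] ^ [E [T [F c]] ^ [E [T [F c]]]]]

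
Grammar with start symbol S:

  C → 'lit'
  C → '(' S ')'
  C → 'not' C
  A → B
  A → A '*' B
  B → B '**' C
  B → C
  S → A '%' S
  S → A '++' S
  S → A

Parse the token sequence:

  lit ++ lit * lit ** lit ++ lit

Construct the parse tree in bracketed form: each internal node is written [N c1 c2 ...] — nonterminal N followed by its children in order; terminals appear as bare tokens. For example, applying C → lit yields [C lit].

S
A ++ S
B ++ S
C ++ S
lit ++ S
lit ++ A ++ S
lit ++ A * B ++ S
lit ++ B * B ++ S
lit ++ C * B ++ S
lit ++ lit * B ++ S
lit ++ lit * B ** C ++ S
lit ++ lit * C ** C ++ S
lit ++ lit * lit ** C ++ S
lit ++ lit * lit ** lit ++ S
lit ++ lit * lit ** lit ++ A
lit ++ lit * lit ** lit ++ B
lit ++ lit * lit ** lit ++ C
lit ++ lit * lit ** lit ++ lit

[S [A [B [C lit]]] ++ [S [A [A [B [C lit]]] * [B [B [C lit]] ** [C lit]]] ++ [S [A [B [C lit]]]]]]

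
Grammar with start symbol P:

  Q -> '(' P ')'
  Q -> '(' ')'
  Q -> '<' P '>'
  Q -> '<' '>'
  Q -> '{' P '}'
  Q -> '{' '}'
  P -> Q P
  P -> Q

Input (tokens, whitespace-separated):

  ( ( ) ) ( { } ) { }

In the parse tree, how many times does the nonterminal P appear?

5

[P [Q ( [P [Q ( )]] )] [P [Q ( [P [Q { }]] )] [P [Q { }]]]]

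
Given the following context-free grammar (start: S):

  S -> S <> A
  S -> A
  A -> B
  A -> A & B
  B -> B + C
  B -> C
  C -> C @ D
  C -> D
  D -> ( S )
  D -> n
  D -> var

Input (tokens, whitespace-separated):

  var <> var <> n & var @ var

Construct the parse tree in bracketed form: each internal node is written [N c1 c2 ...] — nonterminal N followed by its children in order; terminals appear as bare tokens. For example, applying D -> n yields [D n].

S
S <> A
S <> A <> A
A <> A <> A
B <> A <> A
C <> A <> A
D <> A <> A
var <> A <> A
var <> B <> A
var <> C <> A
var <> D <> A
var <> var <> A
var <> var <> A & B
var <> var <> B & B
var <> var <> C & B
var <> var <> D & B
var <> var <> n & B
var <> var <> n & C
var <> var <> n & C @ D
var <> var <> n & D @ D
var <> var <> n & var @ D
var <> var <> n & var @ var

[S [S [S [A [B [C [D var]]]]] <> [A [B [C [D var]]]]] <> [A [A [B [C [D n]]]] & [B [C [C [D var]] @ [D var]]]]]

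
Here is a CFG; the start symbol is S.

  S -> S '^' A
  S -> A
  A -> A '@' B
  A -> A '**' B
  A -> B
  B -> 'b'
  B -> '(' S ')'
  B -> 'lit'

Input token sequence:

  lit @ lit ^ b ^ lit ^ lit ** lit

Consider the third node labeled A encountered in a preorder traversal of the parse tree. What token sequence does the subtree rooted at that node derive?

[S [S [S [S [A [A [B lit]] @ [B lit]]] ^ [A [B b]]] ^ [A [B lit]]] ^ [A [A [B lit]] ** [B lit]]]

b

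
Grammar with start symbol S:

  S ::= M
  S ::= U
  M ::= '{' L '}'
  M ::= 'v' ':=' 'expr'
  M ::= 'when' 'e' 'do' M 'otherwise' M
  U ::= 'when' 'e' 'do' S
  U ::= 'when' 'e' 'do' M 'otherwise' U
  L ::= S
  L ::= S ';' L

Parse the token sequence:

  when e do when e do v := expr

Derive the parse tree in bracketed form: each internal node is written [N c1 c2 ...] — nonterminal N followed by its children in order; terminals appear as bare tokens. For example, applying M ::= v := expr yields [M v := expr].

[S [U when e do [S [U when e do [S [M v := expr]]]]]]

S
U
when e do S
when e do U
when e do when e do S
when e do when e do M
when e do when e do v := expr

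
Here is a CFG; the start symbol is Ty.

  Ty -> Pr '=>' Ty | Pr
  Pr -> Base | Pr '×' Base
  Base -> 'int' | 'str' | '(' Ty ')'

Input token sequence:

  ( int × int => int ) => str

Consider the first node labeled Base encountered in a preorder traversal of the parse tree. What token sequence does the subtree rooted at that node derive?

[Ty [Pr [Base ( [Ty [Pr [Pr [Base int]] × [Base int]] => [Ty [Pr [Base int]]]] )]] => [Ty [Pr [Base str]]]]

( int × int => int )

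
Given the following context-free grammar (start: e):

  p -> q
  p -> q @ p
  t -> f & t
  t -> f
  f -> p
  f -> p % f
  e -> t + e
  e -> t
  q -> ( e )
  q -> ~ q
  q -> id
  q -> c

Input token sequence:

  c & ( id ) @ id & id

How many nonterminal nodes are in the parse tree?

20

[e [t [f [p [q c]]] & [t [f [p [q ( [e [t [f [p [q id]]]]] )] @ [p [q id]]]] & [t [f [p [q id]]]]]]]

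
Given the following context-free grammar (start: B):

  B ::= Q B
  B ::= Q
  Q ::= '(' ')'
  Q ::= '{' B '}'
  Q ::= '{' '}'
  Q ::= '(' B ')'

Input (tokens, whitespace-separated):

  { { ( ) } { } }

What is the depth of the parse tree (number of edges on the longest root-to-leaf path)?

6

[B [Q { [B [Q { [B [Q ( )]] }] [B [Q { }]]] }]]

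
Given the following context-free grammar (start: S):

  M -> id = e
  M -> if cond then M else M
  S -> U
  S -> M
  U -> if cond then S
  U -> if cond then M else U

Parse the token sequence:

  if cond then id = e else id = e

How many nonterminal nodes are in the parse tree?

[S [M if cond then [M id = e] else [M id = e]]]

4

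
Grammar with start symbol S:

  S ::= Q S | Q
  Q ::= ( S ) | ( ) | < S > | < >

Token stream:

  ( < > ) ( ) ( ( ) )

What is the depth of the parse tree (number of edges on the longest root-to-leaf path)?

[S [Q ( [S [Q < >]] )] [S [Q ( )] [S [Q ( [S [Q ( )]] )]]]]

6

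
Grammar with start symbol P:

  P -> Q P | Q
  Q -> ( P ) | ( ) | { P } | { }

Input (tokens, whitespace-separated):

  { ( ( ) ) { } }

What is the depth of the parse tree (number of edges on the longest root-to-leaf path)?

6

[P [Q { [P [Q ( [P [Q ( )]] )] [P [Q { }]]] }]]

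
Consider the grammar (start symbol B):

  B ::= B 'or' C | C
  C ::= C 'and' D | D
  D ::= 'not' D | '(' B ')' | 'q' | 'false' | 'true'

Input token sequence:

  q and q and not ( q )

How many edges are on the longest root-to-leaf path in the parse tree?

[B [C [C [C [D q]] and [D q]] and [D not [D ( [B [C [D q]]] )]]]]

7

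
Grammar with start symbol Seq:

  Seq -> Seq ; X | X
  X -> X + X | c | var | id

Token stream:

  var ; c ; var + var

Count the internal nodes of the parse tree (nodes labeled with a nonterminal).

[Seq [Seq [Seq [X var]] ; [X c]] ; [X [X var] + [X var]]]

8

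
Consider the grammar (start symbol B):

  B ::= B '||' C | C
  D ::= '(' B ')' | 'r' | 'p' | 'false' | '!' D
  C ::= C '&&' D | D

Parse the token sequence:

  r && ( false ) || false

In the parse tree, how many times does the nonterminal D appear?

4

[B [B [C [C [D r]] && [D ( [B [C [D false]]] )]]] || [C [D false]]]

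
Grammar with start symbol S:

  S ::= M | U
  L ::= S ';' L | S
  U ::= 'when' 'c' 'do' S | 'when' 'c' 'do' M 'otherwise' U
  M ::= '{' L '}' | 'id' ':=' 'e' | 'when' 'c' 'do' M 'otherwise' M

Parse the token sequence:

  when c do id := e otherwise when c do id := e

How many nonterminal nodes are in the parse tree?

[S [U when c do [M id := e] otherwise [U when c do [S [M id := e]]]]]

6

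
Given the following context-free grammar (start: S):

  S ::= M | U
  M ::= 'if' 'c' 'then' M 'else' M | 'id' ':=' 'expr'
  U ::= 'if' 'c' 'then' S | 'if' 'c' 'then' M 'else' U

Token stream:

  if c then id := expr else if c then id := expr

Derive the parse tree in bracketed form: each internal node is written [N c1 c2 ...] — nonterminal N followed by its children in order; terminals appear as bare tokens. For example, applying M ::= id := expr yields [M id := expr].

[S [U if c then [M id := expr] else [U if c then [S [M id := expr]]]]]

S
U
if c then M else U
if c then id := expr else U
if c then id := expr else if c then S
if c then id := expr else if c then M
if c then id := expr else if c then id := expr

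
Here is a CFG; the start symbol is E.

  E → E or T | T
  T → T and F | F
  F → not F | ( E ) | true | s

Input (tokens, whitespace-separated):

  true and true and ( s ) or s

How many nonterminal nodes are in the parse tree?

[E [E [T [T [T [F true]] and [F true]] and [F ( [E [T [F s]]] )]]] or [T [F s]]]

13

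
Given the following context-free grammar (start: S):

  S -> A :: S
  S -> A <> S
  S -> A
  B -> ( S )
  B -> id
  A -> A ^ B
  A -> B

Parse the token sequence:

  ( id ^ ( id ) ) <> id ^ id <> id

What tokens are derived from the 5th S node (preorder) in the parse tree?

[S [A [B ( [S [A [A [B id]] ^ [B ( [S [A [B id]]] )]]] )]] <> [S [A [A [B id]] ^ [B id]] <> [S [A [B id]]]]]

id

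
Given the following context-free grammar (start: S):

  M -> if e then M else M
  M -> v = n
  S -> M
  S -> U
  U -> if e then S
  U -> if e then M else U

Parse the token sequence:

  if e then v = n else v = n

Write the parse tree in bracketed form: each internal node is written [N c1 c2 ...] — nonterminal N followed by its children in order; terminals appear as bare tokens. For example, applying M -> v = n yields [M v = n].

[S [M if e then [M v = n] else [M v = n]]]

S
M
if e then M else M
if e then v = n else M
if e then v = n else v = n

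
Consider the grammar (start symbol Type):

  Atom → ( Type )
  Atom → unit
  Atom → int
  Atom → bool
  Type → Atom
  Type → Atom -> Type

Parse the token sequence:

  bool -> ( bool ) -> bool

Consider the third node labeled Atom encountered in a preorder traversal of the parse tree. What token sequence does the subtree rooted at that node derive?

bool

[Type [Atom bool] -> [Type [Atom ( [Type [Atom bool]] )] -> [Type [Atom bool]]]]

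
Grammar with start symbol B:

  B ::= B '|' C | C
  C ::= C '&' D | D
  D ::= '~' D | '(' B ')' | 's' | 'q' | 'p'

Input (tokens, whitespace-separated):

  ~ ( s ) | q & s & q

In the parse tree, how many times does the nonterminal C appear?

5

[B [B [C [D ~ [D ( [B [C [D s]]] )]]]] | [C [C [C [D q]] & [D s]] & [D q]]]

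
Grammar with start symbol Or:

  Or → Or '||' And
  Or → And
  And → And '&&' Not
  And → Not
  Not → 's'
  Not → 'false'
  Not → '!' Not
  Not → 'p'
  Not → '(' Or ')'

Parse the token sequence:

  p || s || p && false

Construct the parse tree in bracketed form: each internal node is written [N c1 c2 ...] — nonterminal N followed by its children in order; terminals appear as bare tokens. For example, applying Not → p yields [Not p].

Or
Or || And
Or || And || And
And || And || And
Not || And || And
p || And || And
p || Not || And
p || s || And
p || s || And && Not
p || s || Not && Not
p || s || p && Not
p || s || p && false

[Or [Or [Or [And [Not p]]] || [And [Not s]]] || [And [And [Not p]] && [Not false]]]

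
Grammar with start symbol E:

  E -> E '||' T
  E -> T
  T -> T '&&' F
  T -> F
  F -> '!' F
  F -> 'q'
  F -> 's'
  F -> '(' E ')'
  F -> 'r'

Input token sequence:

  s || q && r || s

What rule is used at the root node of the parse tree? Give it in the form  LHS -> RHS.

[E [E [E [T [F s]]] || [T [T [F q]] && [F r]]] || [T [F s]]]

E -> E '||' T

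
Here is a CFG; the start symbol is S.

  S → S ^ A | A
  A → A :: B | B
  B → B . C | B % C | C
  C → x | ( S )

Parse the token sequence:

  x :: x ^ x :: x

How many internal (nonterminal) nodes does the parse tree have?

[S [S [A [A [B [C x]]] :: [B [C x]]]] ^ [A [A [B [C x]]] :: [B [C x]]]]

14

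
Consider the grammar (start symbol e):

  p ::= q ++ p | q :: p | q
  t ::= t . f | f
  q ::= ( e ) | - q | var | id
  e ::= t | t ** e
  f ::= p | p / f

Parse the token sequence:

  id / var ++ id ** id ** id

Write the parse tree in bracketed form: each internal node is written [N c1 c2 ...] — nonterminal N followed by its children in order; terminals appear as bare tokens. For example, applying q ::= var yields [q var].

[e [t [f [p [q id]] / [f [p [q var] ++ [p [q id]]]]]] ** [e [t [f [p [q id]]]] ** [e [t [f [p [q id]]]]]]]

e
t ** e
f ** e
p / f ** e
q / f ** e
id / f ** e
id / p ** e
id / q ++ p ** e
id / var ++ p ** e
id / var ++ q ** e
id / var ++ id ** e
id / var ++ id ** t ** e
id / var ++ id ** f ** e
id / var ++ id ** p ** e
id / var ++ id ** q ** e
id / var ++ id ** id ** e
id / var ++ id ** id ** t
id / var ++ id ** id ** f
id / var ++ id ** id ** p
id / var ++ id ** id ** q
id / var ++ id ** id ** id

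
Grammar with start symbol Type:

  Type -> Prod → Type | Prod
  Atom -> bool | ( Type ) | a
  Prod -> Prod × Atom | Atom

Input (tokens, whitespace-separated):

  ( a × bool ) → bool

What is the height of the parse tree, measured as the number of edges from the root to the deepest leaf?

7

[Type [Prod [Atom ( [Type [Prod [Prod [Atom a]] × [Atom bool]]] )]] → [Type [Prod [Atom bool]]]]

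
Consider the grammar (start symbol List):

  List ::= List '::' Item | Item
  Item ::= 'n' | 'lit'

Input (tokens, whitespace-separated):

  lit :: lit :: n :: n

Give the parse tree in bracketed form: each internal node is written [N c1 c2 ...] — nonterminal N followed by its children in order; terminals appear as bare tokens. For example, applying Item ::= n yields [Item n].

[List [List [List [List [Item lit]] :: [Item lit]] :: [Item n]] :: [Item n]]

List
List :: Item
List :: Item :: Item
List :: Item :: Item :: Item
Item :: Item :: Item :: Item
lit :: Item :: Item :: Item
lit :: lit :: Item :: Item
lit :: lit :: n :: Item
lit :: lit :: n :: n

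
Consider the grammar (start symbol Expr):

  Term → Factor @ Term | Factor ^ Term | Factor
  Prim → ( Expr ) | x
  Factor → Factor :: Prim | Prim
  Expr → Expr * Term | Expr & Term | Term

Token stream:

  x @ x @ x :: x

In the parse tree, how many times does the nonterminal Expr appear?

[Expr [Term [Factor [Prim x]] @ [Term [Factor [Prim x]] @ [Term [Factor [Factor [Prim x]] :: [Prim x]]]]]]

1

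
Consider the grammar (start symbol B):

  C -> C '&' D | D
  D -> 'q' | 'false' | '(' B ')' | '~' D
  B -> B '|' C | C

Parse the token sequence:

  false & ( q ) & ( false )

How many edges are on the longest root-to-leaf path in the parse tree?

[B [C [C [C [D false]] & [D ( [B [C [D q]]] )]] & [D ( [B [C [D false]]] )]]]

7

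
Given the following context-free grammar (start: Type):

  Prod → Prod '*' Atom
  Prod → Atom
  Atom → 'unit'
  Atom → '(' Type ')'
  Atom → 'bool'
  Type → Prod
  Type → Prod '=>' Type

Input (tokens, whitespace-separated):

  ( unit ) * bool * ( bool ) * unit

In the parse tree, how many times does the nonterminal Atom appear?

6

[Type [Prod [Prod [Prod [Prod [Atom ( [Type [Prod [Atom unit]]] )]] * [Atom bool]] * [Atom ( [Type [Prod [Atom bool]]] )]] * [Atom unit]]]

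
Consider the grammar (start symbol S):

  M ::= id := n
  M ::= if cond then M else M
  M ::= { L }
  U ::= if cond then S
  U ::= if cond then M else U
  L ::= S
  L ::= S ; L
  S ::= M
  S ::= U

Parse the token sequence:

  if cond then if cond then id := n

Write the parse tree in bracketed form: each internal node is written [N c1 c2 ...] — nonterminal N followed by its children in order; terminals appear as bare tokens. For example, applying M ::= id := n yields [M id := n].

S
U
if cond then S
if cond then U
if cond then if cond then S
if cond then if cond then M
if cond then if cond then id := n

[S [U if cond then [S [U if cond then [S [M id := n]]]]]]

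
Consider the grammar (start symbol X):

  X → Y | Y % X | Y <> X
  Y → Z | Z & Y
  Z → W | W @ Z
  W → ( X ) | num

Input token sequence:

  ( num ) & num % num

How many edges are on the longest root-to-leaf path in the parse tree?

[X [Y [Z [W ( [X [Y [Z [W num]]]] )]] & [Y [Z [W num]]]] % [X [Y [Z [W num]]]]]

8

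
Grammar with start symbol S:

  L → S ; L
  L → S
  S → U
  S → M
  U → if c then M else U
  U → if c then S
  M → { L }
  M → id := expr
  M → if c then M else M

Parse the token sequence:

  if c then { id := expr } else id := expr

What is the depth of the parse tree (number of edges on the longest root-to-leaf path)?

[S [M if c then [M { [L [S [M id := expr]]] }] else [M id := expr]]]

6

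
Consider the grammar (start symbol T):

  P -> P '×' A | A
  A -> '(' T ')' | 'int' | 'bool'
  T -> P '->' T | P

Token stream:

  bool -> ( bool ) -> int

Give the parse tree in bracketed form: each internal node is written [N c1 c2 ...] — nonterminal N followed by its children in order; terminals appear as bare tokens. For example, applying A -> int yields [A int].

T
P -> T
A -> T
bool -> T
bool -> P -> T
bool -> A -> T
bool -> ( T ) -> T
bool -> ( P ) -> T
bool -> ( A ) -> T
bool -> ( bool ) -> T
bool -> ( bool ) -> P
bool -> ( bool ) -> A
bool -> ( bool ) -> int

[T [P [A bool]] -> [T [P [A ( [T [P [A bool]]] )]] -> [T [P [A int]]]]]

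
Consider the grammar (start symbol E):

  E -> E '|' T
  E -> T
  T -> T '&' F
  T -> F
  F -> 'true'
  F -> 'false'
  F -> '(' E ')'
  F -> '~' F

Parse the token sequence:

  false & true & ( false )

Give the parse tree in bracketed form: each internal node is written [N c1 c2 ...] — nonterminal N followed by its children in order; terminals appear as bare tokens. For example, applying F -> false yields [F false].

E
T
T & F
T & F & F
F & F & F
false & F & F
false & true & F
false & true & ( E )
false & true & ( T )
false & true & ( F )
false & true & ( false )

[E [T [T [T [F false]] & [F true]] & [F ( [E [T [F false]]] )]]]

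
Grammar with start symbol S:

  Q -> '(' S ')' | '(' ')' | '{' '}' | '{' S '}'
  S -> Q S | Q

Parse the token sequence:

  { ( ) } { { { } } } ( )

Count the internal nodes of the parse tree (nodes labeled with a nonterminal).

[S [Q { [S [Q ( )]] }] [S [Q { [S [Q { [S [Q { }]] }]] }] [S [Q ( )]]]]

12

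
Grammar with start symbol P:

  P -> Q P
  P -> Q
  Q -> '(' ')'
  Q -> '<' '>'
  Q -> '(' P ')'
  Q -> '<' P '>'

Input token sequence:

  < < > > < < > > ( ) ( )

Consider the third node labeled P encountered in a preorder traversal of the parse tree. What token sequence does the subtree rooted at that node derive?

< < > > ( ) ( )

[P [Q < [P [Q < >]] >] [P [Q < [P [Q < >]] >] [P [Q ( )] [P [Q ( )]]]]]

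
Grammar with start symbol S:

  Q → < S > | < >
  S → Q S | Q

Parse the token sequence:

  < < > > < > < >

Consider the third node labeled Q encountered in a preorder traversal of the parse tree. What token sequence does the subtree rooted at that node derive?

[S [Q < [S [Q < >]] >] [S [Q < >] [S [Q < >]]]]

< >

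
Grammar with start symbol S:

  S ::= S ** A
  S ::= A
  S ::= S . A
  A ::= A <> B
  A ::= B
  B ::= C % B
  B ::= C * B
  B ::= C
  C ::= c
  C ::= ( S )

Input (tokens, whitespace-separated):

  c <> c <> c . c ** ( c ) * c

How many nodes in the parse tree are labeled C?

[S [S [S [A [A [A [B [C c]]] <> [B [C c]]] <> [B [C c]]]] . [A [B [C c]]]] ** [A [B [C ( [S [A [B [C c]]]] )] * [B [C c]]]]]

7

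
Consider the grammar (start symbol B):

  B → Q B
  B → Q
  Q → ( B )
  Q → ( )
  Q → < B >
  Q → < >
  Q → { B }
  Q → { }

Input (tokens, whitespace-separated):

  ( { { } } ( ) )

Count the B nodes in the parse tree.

4

[B [Q ( [B [Q { [B [Q { }]] }] [B [Q ( )]]] )]]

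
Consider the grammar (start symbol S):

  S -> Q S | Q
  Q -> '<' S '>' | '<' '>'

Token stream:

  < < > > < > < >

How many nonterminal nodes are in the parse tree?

[S [Q < [S [Q < >]] >] [S [Q < >] [S [Q < >]]]]

8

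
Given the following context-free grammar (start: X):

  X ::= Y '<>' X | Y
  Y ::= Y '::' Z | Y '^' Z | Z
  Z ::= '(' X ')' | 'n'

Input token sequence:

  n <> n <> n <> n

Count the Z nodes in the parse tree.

[X [Y [Z n]] <> [X [Y [Z n]] <> [X [Y [Z n]] <> [X [Y [Z n]]]]]]

4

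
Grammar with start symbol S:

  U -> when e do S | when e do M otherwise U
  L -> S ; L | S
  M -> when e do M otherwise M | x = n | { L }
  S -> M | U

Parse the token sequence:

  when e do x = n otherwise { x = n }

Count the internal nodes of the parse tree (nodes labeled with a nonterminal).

7

[S [M when e do [M x = n] otherwise [M { [L [S [M x = n]]] }]]]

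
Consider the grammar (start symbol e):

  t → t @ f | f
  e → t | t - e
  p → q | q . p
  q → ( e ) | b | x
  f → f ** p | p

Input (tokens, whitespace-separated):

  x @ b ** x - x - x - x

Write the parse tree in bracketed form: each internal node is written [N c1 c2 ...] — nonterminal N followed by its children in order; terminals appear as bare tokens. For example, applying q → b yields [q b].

[e [t [t [f [p [q x]]]] @ [f [f [p [q b]]] ** [p [q x]]]] - [e [t [f [p [q x]]]] - [e [t [f [p [q x]]]] - [e [t [f [p [q x]]]]]]]]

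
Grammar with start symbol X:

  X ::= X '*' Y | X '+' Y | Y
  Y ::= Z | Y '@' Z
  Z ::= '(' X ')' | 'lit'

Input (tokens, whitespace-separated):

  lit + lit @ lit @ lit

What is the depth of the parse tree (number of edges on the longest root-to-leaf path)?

5

[X [X [Y [Z lit]]] + [Y [Y [Y [Z lit]] @ [Z lit]] @ [Z lit]]]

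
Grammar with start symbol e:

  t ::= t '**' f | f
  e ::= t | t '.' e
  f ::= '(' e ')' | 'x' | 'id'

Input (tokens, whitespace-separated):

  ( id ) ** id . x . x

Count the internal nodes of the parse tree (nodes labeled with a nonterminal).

14

[e [t [t [f ( [e [t [f id]]] )]] ** [f id]] . [e [t [f x]] . [e [t [f x]]]]]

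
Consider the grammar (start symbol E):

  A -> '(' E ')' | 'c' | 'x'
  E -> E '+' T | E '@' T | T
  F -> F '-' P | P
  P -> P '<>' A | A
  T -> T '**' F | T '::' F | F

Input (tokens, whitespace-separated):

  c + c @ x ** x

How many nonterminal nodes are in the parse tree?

[E [E [E [T [F [P [A c]]]]] + [T [F [P [A c]]]]] @ [T [T [F [P [A x]]]] ** [F [P [A x]]]]]

19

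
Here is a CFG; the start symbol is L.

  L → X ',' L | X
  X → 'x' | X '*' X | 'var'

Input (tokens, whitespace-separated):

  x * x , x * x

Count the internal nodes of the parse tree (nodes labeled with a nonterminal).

8

[L [X [X x] * [X x]] , [L [X [X x] * [X x]]]]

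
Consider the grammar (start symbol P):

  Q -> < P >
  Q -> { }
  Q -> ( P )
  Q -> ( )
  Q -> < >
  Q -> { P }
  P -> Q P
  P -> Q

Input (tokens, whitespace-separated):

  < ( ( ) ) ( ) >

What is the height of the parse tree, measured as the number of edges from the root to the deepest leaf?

6

[P [Q < [P [Q ( [P [Q ( )]] )] [P [Q ( )]]] >]]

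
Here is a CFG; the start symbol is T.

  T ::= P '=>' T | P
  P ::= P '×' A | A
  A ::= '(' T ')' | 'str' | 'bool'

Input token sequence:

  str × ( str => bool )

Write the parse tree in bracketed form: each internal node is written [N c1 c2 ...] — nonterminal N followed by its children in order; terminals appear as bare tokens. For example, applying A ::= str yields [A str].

[T [P [P [A str]] × [A ( [T [P [A str]] => [T [P [A bool]]]] )]]]

T
P
P × A
A × A
str × A
str × ( T )
str × ( P => T )
str × ( A => T )
str × ( str => T )
str × ( str => P )
str × ( str => A )
str × ( str => bool )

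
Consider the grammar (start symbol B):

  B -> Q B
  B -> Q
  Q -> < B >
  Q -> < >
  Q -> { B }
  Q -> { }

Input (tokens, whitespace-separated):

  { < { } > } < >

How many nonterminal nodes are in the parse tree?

[B [Q { [B [Q < [B [Q { }]] >]] }] [B [Q < >]]]

8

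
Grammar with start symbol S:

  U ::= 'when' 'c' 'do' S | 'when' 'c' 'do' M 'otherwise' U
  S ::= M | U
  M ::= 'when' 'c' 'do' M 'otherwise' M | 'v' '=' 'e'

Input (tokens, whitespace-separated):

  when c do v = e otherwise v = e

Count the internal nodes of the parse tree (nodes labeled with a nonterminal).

[S [M when c do [M v = e] otherwise [M v = e]]]

4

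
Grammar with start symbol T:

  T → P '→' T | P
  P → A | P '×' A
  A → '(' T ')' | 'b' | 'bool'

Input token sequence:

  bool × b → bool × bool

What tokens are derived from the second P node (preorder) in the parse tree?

[T [P [P [A bool]] × [A b]] → [T [P [P [A bool]] × [A bool]]]]

bool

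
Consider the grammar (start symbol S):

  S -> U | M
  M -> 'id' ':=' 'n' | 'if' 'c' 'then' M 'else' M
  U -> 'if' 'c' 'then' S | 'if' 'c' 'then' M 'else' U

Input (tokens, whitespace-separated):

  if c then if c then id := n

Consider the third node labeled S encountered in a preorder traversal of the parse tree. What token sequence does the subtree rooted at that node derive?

id := n

[S [U if c then [S [U if c then [S [M id := n]]]]]]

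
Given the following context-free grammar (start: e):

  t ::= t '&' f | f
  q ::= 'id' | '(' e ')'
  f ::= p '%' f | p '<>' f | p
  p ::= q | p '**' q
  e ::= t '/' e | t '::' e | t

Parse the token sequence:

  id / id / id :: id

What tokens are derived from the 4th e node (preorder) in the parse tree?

[e [t [f [p [q id]]]] / [e [t [f [p [q id]]]] / [e [t [f [p [q id]]]] :: [e [t [f [p [q id]]]]]]]]

id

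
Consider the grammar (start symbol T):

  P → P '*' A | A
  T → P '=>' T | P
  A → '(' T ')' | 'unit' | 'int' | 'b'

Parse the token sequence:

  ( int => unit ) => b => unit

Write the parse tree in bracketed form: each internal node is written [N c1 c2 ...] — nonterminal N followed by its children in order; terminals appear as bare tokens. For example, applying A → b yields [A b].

T
P => T
A => T
( T ) => T
( P => T ) => T
( A => T ) => T
( int => T ) => T
( int => P ) => T
( int => A ) => T
( int => unit ) => T
( int => unit ) => P => T
( int => unit ) => A => T
( int => unit ) => b => T
( int => unit ) => b => P
( int => unit ) => b => A
( int => unit ) => b => unit

[T [P [A ( [T [P [A int]] => [T [P [A unit]]]] )]] => [T [P [A b]] => [T [P [A unit]]]]]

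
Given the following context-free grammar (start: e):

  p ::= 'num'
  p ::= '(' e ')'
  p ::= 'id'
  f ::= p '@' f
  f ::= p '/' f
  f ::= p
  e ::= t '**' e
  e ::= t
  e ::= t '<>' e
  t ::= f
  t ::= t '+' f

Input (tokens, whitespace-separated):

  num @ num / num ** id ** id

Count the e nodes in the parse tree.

[e [t [f [p num] @ [f [p num] / [f [p num]]]]] ** [e [t [f [p id]]] ** [e [t [f [p id]]]]]]

3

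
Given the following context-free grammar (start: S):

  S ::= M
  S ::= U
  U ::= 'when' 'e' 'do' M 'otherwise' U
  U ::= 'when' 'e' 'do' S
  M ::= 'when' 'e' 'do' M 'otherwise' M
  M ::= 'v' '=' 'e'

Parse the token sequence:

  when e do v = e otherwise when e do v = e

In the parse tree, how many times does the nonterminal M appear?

[S [U when e do [M v = e] otherwise [U when e do [S [M v = e]]]]]

2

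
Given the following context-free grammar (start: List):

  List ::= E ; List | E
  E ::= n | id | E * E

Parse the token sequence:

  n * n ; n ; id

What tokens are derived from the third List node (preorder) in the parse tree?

id

[List [E [E n] * [E n]] ; [List [E n] ; [List [E id]]]]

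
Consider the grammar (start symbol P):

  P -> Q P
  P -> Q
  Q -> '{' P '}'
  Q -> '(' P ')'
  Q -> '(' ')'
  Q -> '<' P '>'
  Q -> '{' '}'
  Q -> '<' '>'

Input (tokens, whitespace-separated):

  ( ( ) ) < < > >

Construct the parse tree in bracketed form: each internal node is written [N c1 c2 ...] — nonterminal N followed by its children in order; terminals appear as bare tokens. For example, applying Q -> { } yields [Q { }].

P
Q P
( P ) P
( Q ) P
( ( ) ) P
( ( ) ) Q
( ( ) ) < P >
( ( ) ) < Q >
( ( ) ) < < > >

[P [Q ( [P [Q ( )]] )] [P [Q < [P [Q < >]] >]]]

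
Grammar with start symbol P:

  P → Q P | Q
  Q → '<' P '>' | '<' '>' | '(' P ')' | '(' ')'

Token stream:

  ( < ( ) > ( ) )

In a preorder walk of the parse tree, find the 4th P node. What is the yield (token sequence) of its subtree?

[P [Q ( [P [Q < [P [Q ( )]] >] [P [Q ( )]]] )]]

( )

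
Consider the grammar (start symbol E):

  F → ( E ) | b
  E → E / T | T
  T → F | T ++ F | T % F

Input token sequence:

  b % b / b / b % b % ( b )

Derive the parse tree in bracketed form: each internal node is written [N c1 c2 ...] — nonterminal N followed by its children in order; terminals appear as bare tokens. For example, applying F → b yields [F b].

E
E / T
E / T / T
T / T / T
T % F / T / T
F % F / T / T
b % F / T / T
b % b / T / T
b % b / F / T
b % b / b / T
b % b / b / T % F
b % b / b / T % F % F
b % b / b / F % F % F
b % b / b / b % F % F
b % b / b / b % b % F
b % b / b / b % b % ( E )
b % b / b / b % b % ( T )
b % b / b / b % b % ( F )
b % b / b / b % b % ( b )

[E [E [E [T [T [F b]] % [F b]]] / [T [F b]]] / [T [T [T [F b]] % [F b]] % [F ( [E [T [F b]]] )]]]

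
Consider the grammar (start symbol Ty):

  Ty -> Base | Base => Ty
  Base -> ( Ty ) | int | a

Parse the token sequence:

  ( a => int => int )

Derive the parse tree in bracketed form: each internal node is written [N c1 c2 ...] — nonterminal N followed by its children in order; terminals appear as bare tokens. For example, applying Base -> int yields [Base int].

Ty
Base
( Ty )
( Base => Ty )
( a => Ty )
( a => Base => Ty )
( a => int => Ty )
( a => int => Base )
( a => int => int )

[Ty [Base ( [Ty [Base a] => [Ty [Base int] => [Ty [Base int]]]] )]]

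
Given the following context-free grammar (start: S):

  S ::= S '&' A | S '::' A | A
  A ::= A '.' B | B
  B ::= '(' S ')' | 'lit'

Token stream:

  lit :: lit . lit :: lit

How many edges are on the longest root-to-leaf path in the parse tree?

5

[S [S [S [A [B lit]]] :: [A [A [B lit]] . [B lit]]] :: [A [B lit]]]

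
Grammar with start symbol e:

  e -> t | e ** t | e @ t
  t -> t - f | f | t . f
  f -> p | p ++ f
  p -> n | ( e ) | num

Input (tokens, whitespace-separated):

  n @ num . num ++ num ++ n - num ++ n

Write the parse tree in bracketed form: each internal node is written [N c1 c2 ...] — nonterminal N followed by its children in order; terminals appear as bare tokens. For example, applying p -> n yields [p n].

e
e @ t
t @ t
f @ t
p @ t
n @ t
n @ t - f
n @ t . f - f
n @ f . f - f
n @ p . f - f
n @ num . f - f
n @ num . p ++ f - f
n @ num . num ++ f - f
n @ num . num ++ p ++ f - f
n @ num . num ++ num ++ f - f
n @ num . num ++ num ++ p - f
n @ num . num ++ num ++ n - f
n @ num . num ++ num ++ n - p ++ f
n @ num . num ++ num ++ n - num ++ f
n @ num . num ++ num ++ n - num ++ p
n @ num . num ++ num ++ n - num ++ n

[e [e [t [f [p n]]]] @ [t [t [t [f [p num]]] . [f [p num] ++ [f [p num] ++ [f [p n]]]]] - [f [p num] ++ [f [p n]]]]]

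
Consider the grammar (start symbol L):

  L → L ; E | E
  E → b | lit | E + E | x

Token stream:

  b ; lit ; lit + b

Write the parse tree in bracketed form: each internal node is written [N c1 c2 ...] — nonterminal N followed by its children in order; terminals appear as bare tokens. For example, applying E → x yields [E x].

[L [L [L [E b]] ; [E lit]] ; [E [E lit] + [E b]]]

L
L ; E
L ; E ; E
E ; E ; E
b ; E ; E
b ; lit ; E
b ; lit ; E + E
b ; lit ; lit + E
b ; lit ; lit + b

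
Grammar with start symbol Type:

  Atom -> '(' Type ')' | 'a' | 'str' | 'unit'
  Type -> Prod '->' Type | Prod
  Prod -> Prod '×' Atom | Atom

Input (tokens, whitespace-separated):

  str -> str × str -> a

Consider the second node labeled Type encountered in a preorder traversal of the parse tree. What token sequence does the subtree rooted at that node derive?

str × str -> a

[Type [Prod [Atom str]] -> [Type [Prod [Prod [Atom str]] × [Atom str]] -> [Type [Prod [Atom a]]]]]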